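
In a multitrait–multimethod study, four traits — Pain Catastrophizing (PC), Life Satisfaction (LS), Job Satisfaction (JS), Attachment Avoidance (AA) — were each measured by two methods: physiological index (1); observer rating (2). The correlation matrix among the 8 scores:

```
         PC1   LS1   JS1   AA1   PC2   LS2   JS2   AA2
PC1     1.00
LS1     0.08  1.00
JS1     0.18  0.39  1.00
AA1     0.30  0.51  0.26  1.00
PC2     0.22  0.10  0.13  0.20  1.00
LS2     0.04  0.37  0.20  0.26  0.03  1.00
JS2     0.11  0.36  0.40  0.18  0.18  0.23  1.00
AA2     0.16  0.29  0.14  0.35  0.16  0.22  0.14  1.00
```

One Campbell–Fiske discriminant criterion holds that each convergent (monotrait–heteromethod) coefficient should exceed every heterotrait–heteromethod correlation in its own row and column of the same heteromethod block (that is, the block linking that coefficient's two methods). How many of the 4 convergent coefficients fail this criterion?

Convergent coefficients and their comparison sets:
PC (methods 1·2): 0.22 vs {0.04, 0.10, 0.11, 0.13, 0.16, 0.20} → pass.
LS (methods 1·2): 0.37 vs {0.10, 0.04, 0.36, 0.20, 0.29, 0.26} → pass.
JS (methods 1·2): 0.40 vs {0.13, 0.11, 0.20, 0.36, 0.14, 0.18} → pass.
AA (methods 1·2): 0.35 vs {0.20, 0.16, 0.26, 0.29, 0.18, 0.14} → pass.
0 of 4 fail.

0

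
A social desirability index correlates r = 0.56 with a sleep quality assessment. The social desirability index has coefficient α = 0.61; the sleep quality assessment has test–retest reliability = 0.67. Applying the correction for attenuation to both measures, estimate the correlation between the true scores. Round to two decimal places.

r_true = r_obs / √(r_xx · r_yy) = 0.56 / √(0.61 × 0.67) = 0.56 / √0.4087 = 0.56 / 0.6393 ≈ 0.88.

0.88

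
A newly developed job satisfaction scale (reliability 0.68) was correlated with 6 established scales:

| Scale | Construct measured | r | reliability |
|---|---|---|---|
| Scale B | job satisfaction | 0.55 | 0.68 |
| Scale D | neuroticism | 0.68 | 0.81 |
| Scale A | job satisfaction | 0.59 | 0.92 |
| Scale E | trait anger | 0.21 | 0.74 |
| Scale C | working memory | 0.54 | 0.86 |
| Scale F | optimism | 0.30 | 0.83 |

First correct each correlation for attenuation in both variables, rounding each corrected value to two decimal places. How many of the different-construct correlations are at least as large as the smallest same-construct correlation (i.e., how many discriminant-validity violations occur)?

Disattenuated r (r / √(r_scale · r_new)):
  Scale B (conv): 0.55 / √(0.68·0.68) = 0.81
  Scale D (disc): 0.68 / √(0.81·0.68) = 0.92
  Scale A (conv): 0.59 / √(0.92·0.68) = 0.75
  Scale E (disc): 0.21 / √(0.74·0.68) = 0.30
  Scale C (disc): 0.54 / √(0.86·0.68) = 0.71
  Scale F (disc): 0.30 / √(0.83·0.68) = 0.40
Smallest convergent = 0.75. Discriminant values: 0.92, 0.30, 0.71, 0.40; count ≥ 0.75 → 1.

1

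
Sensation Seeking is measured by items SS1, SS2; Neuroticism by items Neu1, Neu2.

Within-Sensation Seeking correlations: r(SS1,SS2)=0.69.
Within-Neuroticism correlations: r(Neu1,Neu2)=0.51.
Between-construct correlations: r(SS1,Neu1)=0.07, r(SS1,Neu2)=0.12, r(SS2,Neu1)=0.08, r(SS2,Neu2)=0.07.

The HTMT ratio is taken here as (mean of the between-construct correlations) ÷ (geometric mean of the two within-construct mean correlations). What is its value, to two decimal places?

Mean between = 0.34/4 = 0.0850.
Mean within-SS = 0.69/1 = 0.6900; mean within-Neu = 0.51/1 = 0.5100.
Geometric mean = √(0.6900 × 0.5100) = 0.5932.
HTMT = 0.0850 / 0.5932 = 0.14.

0.14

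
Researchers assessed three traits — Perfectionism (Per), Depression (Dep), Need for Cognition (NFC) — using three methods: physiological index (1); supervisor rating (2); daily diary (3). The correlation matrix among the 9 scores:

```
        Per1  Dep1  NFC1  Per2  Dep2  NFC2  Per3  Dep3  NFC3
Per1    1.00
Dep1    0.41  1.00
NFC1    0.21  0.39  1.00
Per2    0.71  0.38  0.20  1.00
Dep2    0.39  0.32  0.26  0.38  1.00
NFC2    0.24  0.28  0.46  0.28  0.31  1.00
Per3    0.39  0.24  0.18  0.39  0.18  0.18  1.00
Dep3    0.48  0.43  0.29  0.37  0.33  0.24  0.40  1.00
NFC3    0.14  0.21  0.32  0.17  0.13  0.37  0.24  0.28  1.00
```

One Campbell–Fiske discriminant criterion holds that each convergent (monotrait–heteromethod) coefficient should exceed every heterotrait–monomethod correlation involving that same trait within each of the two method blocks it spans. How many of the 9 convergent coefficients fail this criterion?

Each convergent coefficient versus the relevant comparison correlations:
Per (methods 1·2): 0.71 vs {0.41, 0.38, 0.21, 0.28} → pass.
Per (methods 1·3): 0.39 vs {0.41, 0.40, 0.21, 0.24} → fail.
Per (methods 2·3): 0.39 vs {0.38, 0.40, 0.28, 0.24} → fail.
Dep (methods 1·2): 0.32 vs {0.41, 0.38, 0.39, 0.31} → fail.
Dep (methods 1·3): 0.43 vs {0.41, 0.40, 0.39, 0.28} → pass.
Dep (methods 2·3): 0.33 vs {0.38, 0.40, 0.31, 0.28} → fail.
NFC (methods 1·2): 0.46 vs {0.21, 0.28, 0.39, 0.31} → pass.
NFC (methods 1·3): 0.32 vs {0.21, 0.24, 0.39, 0.28} → fail.
NFC (methods 2·3): 0.37 vs {0.28, 0.24, 0.31, 0.28} → pass.
5 of 9 fail.

5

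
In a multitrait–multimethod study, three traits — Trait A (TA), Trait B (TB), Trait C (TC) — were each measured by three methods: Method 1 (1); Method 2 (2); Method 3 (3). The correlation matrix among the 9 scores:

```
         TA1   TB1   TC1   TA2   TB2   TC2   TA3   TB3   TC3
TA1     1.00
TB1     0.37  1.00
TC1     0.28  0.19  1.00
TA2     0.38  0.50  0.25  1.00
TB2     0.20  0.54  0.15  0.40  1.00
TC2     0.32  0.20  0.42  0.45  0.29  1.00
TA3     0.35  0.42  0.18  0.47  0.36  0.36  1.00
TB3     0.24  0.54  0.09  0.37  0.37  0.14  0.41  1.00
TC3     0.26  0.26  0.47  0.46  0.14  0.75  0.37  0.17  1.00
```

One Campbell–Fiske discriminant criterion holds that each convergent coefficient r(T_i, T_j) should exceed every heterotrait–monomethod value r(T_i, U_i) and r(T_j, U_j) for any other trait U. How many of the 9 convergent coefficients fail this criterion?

4

Checking each validity diagonal entry against its comparison values:
TA (methods 1·2): 0.38 vs {0.37, 0.40, 0.28, 0.45} → fail.
TA (methods 1·3): 0.35 vs {0.37, 0.41, 0.28, 0.37} → fail.
TA (methods 2·3): 0.47 vs {0.40, 0.41, 0.45, 0.37} → pass.
TB (methods 1·2): 0.54 vs {0.37, 0.40, 0.19, 0.29} → pass.
TB (methods 1·3): 0.54 vs {0.37, 0.41, 0.19, 0.17} → pass.
TB (methods 2·3): 0.37 vs {0.40, 0.41, 0.29, 0.17} → fail.
TC (methods 1·2): 0.42 vs {0.28, 0.45, 0.19, 0.29} → fail.
TC (methods 1·3): 0.47 vs {0.28, 0.37, 0.19, 0.17} → pass.
TC (methods 2·3): 0.75 vs {0.45, 0.37, 0.29, 0.17} → pass.
4 of 9 fail.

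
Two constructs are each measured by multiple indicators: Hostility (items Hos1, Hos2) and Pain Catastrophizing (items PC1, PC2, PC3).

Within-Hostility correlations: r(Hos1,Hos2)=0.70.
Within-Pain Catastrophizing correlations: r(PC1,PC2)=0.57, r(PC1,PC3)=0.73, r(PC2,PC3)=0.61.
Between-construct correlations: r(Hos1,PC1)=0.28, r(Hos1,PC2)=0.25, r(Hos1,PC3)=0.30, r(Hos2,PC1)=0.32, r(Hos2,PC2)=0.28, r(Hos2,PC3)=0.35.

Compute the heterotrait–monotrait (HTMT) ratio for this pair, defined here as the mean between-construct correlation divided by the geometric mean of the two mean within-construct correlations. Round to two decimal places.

0.44

Mean between = 1.78/6 = 0.2967.
Mean within-Hos = 0.70/1 = 0.7000; mean within-PC = 1.91/3 = 0.6367.
Geometric mean = √(0.7000 × 0.6367) = 0.6676.
HTMT = 0.2967 / 0.6676 = 0.44.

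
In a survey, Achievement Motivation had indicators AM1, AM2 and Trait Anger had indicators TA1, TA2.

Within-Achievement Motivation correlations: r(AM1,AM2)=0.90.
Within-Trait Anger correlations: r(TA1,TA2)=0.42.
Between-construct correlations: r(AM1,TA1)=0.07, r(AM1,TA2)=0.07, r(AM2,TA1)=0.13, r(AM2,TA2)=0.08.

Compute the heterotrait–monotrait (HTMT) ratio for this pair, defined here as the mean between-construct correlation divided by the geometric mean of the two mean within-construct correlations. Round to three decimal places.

0.142

Mean heterotrait r = 0.35/4 = 0.0875.
Mean within-AM = 0.90/1 = 0.9000; mean within-TA = 0.42/1 = 0.4200.
Geometric mean = √(0.9000 × 0.4200) = 0.6148.
HTMT = 0.0875 / 0.6148 = 0.142.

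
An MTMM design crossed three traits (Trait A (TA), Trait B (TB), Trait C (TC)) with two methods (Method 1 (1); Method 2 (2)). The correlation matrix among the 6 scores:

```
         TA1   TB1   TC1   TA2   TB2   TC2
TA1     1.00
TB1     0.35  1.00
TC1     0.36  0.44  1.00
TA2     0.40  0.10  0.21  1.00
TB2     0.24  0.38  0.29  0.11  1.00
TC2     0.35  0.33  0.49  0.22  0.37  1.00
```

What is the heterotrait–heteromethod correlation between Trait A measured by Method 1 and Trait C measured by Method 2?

Different traits and methods: r(TA1, TC2) = 0.35.

0.35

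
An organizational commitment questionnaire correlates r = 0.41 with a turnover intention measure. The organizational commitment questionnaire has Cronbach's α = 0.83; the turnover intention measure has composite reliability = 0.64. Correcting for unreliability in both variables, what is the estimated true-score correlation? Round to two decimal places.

0.56

r_true = r_obs / √(r_xx · r_yy) = 0.41 / √(0.83 × 0.64) = 0.41 / √0.5312 = 0.41 / 0.7288 ≈ 0.56.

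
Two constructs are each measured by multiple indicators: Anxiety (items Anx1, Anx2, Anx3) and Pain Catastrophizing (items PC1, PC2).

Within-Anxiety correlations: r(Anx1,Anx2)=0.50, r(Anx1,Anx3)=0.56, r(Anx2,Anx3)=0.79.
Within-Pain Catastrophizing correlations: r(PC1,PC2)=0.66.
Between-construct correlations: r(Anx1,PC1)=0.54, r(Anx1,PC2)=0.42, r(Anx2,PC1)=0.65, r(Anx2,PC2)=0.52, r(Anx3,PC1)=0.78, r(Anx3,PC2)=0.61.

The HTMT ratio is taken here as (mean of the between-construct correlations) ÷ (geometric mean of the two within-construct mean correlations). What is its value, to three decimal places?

0.920

Mean between = 3.52/6 = 0.5867.
Mean within-Anx = 1.85/3 = 0.6167; mean within-PC = 0.66/1 = 0.6600.
Geometric mean = √(0.6167 × 0.6600) = 0.6380.
HTMT = 0.5867 / 0.6380 = 0.920.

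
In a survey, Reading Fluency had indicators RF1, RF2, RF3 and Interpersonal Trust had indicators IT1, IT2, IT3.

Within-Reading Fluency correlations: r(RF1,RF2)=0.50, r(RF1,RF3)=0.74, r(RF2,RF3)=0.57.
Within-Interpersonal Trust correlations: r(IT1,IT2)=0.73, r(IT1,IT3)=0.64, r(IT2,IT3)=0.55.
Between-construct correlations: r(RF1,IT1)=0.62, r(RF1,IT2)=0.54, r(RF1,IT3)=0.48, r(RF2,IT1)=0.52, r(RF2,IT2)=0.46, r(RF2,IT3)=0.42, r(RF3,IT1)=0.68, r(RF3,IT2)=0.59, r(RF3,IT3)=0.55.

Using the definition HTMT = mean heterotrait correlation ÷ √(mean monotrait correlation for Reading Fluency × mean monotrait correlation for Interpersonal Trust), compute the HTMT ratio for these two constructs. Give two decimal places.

0.87

Mean between = 4.86/9 = 0.5400.
Mean within-RF = 1.81/3 = 0.6033; mean within-IT = 1.92/3 = 0.6400.
Geometric mean = √(0.6033 × 0.6400) = 0.6214.
HTMT = 0.5400 / 0.6214 = 0.87.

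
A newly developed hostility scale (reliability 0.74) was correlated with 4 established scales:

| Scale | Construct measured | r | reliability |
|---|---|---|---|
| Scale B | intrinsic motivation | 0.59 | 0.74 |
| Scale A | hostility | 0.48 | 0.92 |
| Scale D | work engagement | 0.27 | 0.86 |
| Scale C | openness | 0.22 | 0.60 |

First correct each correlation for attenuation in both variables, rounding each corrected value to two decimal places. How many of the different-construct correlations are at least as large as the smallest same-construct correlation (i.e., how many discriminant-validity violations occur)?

1

Disattenuated r (r / √(r_scale · r_new)):
  Scale B (disc): 0.59 / √(0.74·0.74) = 0.80
  Scale A (conv): 0.48 / √(0.92·0.74) = 0.58
  Scale D (disc): 0.27 / √(0.86·0.74) = 0.34
  Scale C (disc): 0.22 / √(0.60·0.74) = 0.33
Smallest convergent = 0.58. Discriminant values: 0.80, 0.34, 0.33; count ≥ 0.58 → 1.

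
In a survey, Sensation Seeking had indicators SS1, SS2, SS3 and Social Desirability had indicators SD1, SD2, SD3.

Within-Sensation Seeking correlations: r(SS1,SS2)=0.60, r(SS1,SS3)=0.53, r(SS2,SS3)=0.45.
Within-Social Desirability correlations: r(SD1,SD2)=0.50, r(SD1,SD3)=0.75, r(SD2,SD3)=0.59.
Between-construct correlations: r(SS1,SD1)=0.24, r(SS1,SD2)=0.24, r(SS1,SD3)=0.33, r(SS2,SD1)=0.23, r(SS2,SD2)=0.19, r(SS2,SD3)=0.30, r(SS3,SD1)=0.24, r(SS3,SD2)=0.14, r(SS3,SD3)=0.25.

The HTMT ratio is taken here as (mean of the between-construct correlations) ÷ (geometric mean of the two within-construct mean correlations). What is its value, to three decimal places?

Between-construct mean = 2.16/9 = 0.2400.
Mean within-SS = 1.58/3 = 0.5267; mean within-SD = 1.84/3 = 0.6133.
Geometric mean = √(0.5267 × 0.6133) = 0.5684.
HTMT = 0.2400 / 0.5684 = 0.422.

0.422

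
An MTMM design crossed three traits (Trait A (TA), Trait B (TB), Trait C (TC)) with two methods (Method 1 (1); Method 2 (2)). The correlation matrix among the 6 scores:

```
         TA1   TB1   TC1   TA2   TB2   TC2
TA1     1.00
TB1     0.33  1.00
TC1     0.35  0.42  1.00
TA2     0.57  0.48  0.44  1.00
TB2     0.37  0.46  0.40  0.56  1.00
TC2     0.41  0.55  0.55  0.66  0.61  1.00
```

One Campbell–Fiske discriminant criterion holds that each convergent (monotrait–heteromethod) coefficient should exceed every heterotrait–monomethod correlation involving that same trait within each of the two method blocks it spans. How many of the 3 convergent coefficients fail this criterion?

Checking each validity diagonal entry against its comparison values:
TA (methods 1·2): 0.57 vs {0.33, 0.56, 0.35, 0.66} → fail.
TB (methods 1·2): 0.46 vs {0.33, 0.56, 0.42, 0.61} → fail.
TC (methods 1·2): 0.55 vs {0.35, 0.66, 0.42, 0.61} → fail.
3 of 3 fail.

3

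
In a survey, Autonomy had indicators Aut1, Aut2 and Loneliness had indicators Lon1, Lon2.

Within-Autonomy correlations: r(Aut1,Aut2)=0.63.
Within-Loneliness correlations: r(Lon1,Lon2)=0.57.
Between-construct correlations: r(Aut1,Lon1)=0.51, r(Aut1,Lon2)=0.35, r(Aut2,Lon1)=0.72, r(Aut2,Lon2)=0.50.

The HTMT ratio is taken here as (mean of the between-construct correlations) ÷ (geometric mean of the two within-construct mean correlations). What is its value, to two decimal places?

Between-construct mean = 2.08/4 = 0.5200.
Mean within-Aut = 0.63/1 = 0.6300; mean within-Lon = 0.57/1 = 0.5700.
Geometric mean = √(0.6300 × 0.5700) = 0.5992.
HTMT = 0.5200 / 0.5992 = 0.87.

0.87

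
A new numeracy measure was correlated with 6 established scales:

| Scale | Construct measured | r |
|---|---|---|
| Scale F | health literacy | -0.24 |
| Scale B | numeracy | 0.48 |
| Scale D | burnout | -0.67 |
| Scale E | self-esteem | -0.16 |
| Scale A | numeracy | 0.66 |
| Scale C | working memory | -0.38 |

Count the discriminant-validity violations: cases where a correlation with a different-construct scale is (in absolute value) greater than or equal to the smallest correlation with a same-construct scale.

1

Convergent (same construct = numeracy): Scale B, Scale A.
Smallest convergent = 0.48. Discriminant |r|: 0.24, 0.67, 0.16, 0.38; count ≥ 0.48 → 1.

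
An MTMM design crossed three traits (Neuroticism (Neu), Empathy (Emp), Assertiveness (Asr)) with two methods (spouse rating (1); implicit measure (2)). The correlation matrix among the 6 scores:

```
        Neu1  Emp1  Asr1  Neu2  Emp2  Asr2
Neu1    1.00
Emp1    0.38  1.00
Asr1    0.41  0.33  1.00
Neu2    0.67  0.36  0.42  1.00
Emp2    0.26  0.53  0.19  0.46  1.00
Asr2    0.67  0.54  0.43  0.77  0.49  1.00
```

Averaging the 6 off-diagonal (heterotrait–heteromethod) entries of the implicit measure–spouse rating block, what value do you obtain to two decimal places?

HTHM values (method 2 × method 1): 0.36, 0.42, 0.26, 0.19, 0.67, 0.54; mean = 2.44/6 = 0.41.

0.41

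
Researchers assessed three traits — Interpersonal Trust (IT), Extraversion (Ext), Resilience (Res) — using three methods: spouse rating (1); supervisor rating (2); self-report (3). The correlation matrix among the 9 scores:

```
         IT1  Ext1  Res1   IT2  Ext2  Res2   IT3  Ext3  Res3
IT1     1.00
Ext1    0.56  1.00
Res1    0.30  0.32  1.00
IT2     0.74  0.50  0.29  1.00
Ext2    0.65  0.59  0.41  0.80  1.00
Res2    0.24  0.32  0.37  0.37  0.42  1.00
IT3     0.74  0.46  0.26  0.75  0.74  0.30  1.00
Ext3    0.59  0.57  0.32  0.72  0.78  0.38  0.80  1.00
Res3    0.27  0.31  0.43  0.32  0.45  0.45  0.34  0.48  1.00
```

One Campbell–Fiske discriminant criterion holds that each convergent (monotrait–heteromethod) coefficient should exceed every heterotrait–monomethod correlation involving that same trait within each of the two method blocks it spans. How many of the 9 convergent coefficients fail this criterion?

9

Convergent coefficients and their comparison sets:
IT (methods 1·2): 0.74 vs {0.56, 0.80, 0.30, 0.37} → fail.
IT (methods 1·3): 0.74 vs {0.56, 0.80, 0.30, 0.34} → fail.
IT (methods 2·3): 0.75 vs {0.80, 0.80, 0.37, 0.34} → fail.
Ext (methods 1·2): 0.59 vs {0.56, 0.80, 0.32, 0.42} → fail.
Ext (methods 1·3): 0.57 vs {0.56, 0.80, 0.32, 0.48} → fail.
Ext (methods 2·3): 0.78 vs {0.80, 0.80, 0.42, 0.48} → fail.
Res (methods 1·2): 0.37 vs {0.30, 0.37, 0.32, 0.42} → fail.
Res (methods 1·3): 0.43 vs {0.30, 0.34, 0.32, 0.48} → fail.
Res (methods 2·3): 0.45 vs {0.37, 0.34, 0.42, 0.48} → fail.
9 of 9 fail.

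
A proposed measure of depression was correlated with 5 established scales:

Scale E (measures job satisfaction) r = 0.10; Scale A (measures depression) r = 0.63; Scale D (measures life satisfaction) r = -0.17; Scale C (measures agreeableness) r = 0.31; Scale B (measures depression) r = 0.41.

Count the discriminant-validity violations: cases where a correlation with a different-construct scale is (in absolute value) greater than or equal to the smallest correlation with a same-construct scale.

0

Convergent (same construct = depression): Scale A, Scale B.
Smallest convergent = 0.41. Discriminant |r|: 0.10, 0.17, 0.31; count ≥ 0.41 → 0.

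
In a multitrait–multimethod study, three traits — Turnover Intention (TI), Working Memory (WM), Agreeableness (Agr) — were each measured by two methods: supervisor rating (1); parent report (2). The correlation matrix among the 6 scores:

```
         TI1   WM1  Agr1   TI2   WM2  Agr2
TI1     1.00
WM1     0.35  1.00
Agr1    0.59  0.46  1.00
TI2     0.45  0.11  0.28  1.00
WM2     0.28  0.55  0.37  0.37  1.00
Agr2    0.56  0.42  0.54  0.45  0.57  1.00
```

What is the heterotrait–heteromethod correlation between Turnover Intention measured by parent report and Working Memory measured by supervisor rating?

0.11

Different traits and methods: r(TI2, WM1) = 0.11.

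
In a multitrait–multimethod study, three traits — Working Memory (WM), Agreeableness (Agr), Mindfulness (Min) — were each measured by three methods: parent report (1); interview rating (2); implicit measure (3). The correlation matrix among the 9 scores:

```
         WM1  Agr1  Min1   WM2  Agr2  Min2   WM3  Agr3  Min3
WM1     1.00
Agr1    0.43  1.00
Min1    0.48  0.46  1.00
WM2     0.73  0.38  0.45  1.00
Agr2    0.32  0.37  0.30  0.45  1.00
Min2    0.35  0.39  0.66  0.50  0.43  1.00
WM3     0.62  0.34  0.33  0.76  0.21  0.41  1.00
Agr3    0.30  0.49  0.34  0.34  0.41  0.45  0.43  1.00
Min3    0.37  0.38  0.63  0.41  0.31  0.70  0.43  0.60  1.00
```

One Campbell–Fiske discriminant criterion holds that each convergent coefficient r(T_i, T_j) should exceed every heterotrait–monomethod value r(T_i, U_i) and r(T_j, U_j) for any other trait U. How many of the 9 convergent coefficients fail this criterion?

3

Each convergent coefficient versus the relevant comparison correlations:
WM (methods 1·2): 0.73 vs {0.43, 0.45, 0.48, 0.50} → pass.
WM (methods 1·3): 0.62 vs {0.43, 0.43, 0.48, 0.43} → pass.
WM (methods 2·3): 0.76 vs {0.45, 0.43, 0.50, 0.43} → pass.
Agr (methods 1·2): 0.37 vs {0.43, 0.45, 0.46, 0.43} → fail.
Agr (methods 1·3): 0.49 vs {0.43, 0.43, 0.46, 0.60} → fail.
Agr (methods 2·3): 0.41 vs {0.45, 0.43, 0.43, 0.60} → fail.
Min (methods 1·2): 0.66 vs {0.48, 0.50, 0.46, 0.43} → pass.
Min (methods 1·3): 0.63 vs {0.48, 0.43, 0.46, 0.60} → pass.
Min (methods 2·3): 0.70 vs {0.50, 0.43, 0.43, 0.60} → pass.
3 of 9 fail.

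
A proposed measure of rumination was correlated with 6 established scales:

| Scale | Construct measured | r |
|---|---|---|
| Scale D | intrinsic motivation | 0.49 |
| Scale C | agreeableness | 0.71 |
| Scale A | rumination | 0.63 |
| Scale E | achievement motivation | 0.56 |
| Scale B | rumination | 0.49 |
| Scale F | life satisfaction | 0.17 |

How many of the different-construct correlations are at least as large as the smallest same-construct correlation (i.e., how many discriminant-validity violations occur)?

3

Convergent (same construct = rumination): Scale A, Scale B.
Smallest convergent = 0.49. Discriminant values: 0.49, 0.71, 0.56, 0.17; count ≥ 0.49 → 3.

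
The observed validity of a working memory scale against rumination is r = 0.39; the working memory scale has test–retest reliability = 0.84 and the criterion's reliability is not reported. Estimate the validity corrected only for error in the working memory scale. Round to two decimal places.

0.43

Single correction: r_c = r_obs / √r_xx = 0.39 / √0.84 = 0.39 / 0.9165 ≈ 0.43.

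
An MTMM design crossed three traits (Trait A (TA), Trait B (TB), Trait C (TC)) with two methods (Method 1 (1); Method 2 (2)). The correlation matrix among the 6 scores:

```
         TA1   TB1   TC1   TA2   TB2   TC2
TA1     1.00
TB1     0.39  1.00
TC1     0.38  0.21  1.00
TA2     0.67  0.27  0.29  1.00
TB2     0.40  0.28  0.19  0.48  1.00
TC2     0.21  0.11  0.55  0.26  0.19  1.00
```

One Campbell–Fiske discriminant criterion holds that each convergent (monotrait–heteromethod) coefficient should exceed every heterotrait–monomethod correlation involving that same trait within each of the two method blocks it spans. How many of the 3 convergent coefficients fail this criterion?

Each convergent coefficient versus the relevant comparison correlations:
TA (methods 1·2): 0.67 vs {0.39, 0.48, 0.38, 0.26} → pass.
TB (methods 1·2): 0.28 vs {0.39, 0.48, 0.21, 0.19} → fail.
TC (methods 1·2): 0.55 vs {0.38, 0.26, 0.21, 0.19} → pass.
1 of 3 fail.

1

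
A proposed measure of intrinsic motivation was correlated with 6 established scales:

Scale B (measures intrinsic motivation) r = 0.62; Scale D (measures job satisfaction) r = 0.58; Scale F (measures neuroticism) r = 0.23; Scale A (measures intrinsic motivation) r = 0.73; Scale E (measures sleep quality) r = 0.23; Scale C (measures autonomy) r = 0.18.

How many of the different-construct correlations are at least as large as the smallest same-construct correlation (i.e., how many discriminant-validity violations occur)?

0

Convergent (same construct = intrinsic motivation): Scale B, Scale A.
Smallest convergent = 0.62. Discriminant values: 0.58, 0.23, 0.23, 0.18; count ≥ 0.62 → 0.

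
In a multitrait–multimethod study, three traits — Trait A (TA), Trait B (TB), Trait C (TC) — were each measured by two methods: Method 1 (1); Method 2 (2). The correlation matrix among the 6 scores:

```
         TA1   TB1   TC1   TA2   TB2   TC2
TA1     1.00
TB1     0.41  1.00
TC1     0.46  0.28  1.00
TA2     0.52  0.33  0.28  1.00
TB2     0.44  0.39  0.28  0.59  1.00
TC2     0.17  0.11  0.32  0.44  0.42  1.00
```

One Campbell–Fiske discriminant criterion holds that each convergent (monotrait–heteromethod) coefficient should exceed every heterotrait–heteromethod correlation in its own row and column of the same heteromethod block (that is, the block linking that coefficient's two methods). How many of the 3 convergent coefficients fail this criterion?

1

Convergent coefficients and their comparison sets:
TA (methods 1·2): 0.52 vs {0.44, 0.33, 0.17, 0.28} → pass.
TB (methods 1·2): 0.39 vs {0.33, 0.44, 0.11, 0.28} → fail.
TC (methods 1·2): 0.32 vs {0.28, 0.17, 0.28, 0.11} → pass.
1 of 3 fail.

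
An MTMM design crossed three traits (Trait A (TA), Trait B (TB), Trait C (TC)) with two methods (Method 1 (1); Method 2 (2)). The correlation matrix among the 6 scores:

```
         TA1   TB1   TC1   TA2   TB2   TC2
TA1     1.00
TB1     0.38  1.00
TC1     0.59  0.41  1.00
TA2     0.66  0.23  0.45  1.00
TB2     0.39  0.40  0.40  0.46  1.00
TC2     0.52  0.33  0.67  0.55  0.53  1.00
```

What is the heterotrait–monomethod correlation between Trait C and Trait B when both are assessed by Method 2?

0.53

Different traits, same method: r(TC2, TB2) = 0.53.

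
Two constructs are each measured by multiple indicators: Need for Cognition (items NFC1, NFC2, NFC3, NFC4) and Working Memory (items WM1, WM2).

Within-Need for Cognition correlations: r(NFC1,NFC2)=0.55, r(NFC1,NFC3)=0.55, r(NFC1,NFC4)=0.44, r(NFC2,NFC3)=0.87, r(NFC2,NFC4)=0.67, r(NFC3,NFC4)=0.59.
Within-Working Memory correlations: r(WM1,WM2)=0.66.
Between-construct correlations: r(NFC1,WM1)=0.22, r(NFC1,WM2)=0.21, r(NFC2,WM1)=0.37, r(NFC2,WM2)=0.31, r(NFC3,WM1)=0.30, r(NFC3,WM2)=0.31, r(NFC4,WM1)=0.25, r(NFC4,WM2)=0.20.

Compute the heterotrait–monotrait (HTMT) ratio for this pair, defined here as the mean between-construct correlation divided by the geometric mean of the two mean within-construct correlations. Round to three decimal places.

0.427

Mean between = 2.17/8 = 0.2713.
Mean within-NFC = 3.67/6 = 0.6117; mean within-WM = 0.66/1 = 0.6600.
Geometric mean = √(0.6117 × 0.6600) = 0.6354.
HTMT = 0.2713 / 0.6354 = 0.427.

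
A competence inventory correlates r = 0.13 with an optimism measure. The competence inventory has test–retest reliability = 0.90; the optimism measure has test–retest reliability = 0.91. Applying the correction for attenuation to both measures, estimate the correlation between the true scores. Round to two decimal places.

r_true = r_obs / √(r_xx · r_yy) = 0.13 / √(0.90 × 0.91) = 0.13 / √0.8190 = 0.13 / 0.9050 ≈ 0.14.

0.14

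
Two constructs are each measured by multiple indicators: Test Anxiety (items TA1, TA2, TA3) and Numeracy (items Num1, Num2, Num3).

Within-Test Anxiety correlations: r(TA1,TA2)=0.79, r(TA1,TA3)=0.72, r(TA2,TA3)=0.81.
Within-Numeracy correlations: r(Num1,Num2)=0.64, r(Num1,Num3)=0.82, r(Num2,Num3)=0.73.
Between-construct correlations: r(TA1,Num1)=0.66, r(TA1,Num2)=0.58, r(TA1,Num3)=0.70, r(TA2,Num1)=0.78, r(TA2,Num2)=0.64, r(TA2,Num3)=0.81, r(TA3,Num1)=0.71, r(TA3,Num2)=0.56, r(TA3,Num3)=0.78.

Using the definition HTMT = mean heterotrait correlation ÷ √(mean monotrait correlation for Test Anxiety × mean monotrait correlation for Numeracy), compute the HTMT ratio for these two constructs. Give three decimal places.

Mean heterotrait r = 6.22/9 = 0.6911.
Mean within-TA = 2.32/3 = 0.7733; mean within-Num = 2.19/3 = 0.7300.
Geometric mean = √(0.7733 × 0.7300) = 0.7513.
HTMT = 0.6911 / 0.7513 = 0.920.

0.920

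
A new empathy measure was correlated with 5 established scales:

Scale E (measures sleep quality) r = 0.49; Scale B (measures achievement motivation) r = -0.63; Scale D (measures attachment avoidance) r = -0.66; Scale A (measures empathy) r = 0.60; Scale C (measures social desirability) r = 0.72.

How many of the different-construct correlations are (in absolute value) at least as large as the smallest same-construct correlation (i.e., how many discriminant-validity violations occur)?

Convergent (same construct = empathy): Scale A.
Smallest convergent = 0.60. Discriminant |r|: 0.49, 0.63, 0.66, 0.72; count ≥ 0.60 → 3.

3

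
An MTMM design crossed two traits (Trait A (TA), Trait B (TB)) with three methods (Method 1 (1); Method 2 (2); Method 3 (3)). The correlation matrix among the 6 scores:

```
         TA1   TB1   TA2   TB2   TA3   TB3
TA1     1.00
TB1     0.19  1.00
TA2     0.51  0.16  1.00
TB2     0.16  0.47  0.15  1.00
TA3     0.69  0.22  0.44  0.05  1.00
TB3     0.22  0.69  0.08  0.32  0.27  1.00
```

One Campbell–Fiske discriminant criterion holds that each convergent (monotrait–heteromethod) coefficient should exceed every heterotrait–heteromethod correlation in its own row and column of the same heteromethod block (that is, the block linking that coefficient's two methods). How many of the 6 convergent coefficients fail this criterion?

0

Convergent coefficients and their comparison sets:
TA (methods 1·2): 0.51 vs {0.16, 0.16} → pass.
TA (methods 1·3): 0.69 vs {0.22, 0.22} → pass.
TA (methods 2·3): 0.44 vs {0.08, 0.05} → pass.
TB (methods 1·2): 0.47 vs {0.16, 0.16} → pass.
TB (methods 1·3): 0.69 vs {0.22, 0.22} → pass.
TB (methods 2·3): 0.32 vs {0.05, 0.08} → pass.
0 of 6 fail.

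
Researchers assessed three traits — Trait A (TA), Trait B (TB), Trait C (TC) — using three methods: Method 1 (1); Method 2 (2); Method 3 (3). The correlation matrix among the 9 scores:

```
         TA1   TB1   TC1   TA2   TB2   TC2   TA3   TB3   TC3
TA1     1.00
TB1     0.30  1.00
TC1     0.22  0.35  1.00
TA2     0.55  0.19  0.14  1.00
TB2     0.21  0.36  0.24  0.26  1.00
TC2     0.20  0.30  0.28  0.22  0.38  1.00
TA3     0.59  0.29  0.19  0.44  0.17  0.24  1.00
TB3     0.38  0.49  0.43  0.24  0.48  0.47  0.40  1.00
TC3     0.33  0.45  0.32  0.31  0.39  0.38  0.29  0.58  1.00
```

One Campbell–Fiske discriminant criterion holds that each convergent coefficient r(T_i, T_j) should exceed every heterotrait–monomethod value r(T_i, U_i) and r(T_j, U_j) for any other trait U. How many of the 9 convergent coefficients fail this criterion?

6

Convergent coefficients and their comparison sets:
TA (methods 1·2): 0.55 vs {0.30, 0.26, 0.22, 0.22} → pass.
TA (methods 1·3): 0.59 vs {0.30, 0.40, 0.22, 0.29} → pass.
TA (methods 2·3): 0.44 vs {0.26, 0.40, 0.22, 0.29} → pass.
TB (methods 1·2): 0.36 vs {0.30, 0.26, 0.35, 0.38} → fail.
TB (methods 1·3): 0.49 vs {0.30, 0.40, 0.35, 0.58} → fail.
TB (methods 2·3): 0.48 vs {0.26, 0.40, 0.38, 0.58} → fail.
TC (methods 1·2): 0.28 vs {0.22, 0.22, 0.35, 0.38} → fail.
TC (methods 1·3): 0.32 vs {0.22, 0.29, 0.35, 0.58} → fail.
TC (methods 2·3): 0.38 vs {0.22, 0.29, 0.38, 0.58} → fail.
6 of 9 fail.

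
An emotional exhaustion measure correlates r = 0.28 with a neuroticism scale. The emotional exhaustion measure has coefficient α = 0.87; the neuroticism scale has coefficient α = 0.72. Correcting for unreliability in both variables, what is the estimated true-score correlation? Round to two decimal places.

0.35

r_true = r_obs / √(r_xx · r_yy) = 0.28 / √(0.87 × 0.72) = 0.28 / √0.6264 = 0.28 / 0.7915 ≈ 0.35.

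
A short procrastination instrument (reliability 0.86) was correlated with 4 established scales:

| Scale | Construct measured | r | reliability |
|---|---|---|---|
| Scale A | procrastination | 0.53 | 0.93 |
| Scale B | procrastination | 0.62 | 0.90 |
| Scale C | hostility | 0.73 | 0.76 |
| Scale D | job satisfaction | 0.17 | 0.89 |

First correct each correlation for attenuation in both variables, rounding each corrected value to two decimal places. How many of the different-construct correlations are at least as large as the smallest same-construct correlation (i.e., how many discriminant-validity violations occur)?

1

Disattenuated r (r / √(r_scale · r_new)):
  Scale A (conv): 0.53 / √(0.93·0.86) = 0.59
  Scale B (conv): 0.62 / √(0.90·0.86) = 0.70
  Scale C (disc): 0.73 / √(0.76·0.86) = 0.90
  Scale D (disc): 0.17 / √(0.89·0.86) = 0.19
Smallest convergent = 0.59. Discriminant values: 0.90, 0.19; count ≥ 0.59 → 1.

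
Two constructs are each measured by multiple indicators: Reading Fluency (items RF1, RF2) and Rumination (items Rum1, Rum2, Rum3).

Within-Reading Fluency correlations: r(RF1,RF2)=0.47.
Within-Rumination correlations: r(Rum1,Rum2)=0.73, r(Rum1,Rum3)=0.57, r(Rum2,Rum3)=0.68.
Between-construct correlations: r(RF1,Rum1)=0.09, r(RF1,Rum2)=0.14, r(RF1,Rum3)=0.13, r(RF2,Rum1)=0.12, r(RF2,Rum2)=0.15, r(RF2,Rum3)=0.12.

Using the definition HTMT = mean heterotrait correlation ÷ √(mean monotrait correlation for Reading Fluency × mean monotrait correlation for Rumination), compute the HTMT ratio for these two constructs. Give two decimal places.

Mean heterotrait r = 0.75/6 = 0.1250.
Mean within-RF = 0.47/1 = 0.4700; mean within-Rum = 1.98/3 = 0.6600.
Geometric mean = √(0.4700 × 0.6600) = 0.5570.
HTMT = 0.1250 / 0.5570 = 0.22.

0.22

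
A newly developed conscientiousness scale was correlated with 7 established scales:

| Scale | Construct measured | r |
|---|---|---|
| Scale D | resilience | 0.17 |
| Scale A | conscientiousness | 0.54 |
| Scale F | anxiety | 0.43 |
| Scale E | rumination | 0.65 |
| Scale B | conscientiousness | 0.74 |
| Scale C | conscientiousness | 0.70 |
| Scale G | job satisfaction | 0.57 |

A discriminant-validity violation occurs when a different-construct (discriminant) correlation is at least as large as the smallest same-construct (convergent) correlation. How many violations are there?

2

Convergent (same construct = conscientiousness): Scale A, Scale B, Scale C.
Smallest convergent = 0.54. Discriminant values: 0.17, 0.43, 0.65, 0.57; count ≥ 0.54 → 2.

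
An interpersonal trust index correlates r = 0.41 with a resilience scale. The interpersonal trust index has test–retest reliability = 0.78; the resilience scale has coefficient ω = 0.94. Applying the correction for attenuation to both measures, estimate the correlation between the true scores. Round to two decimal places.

0.48

r_true = r_obs / √(r_xx · r_yy) = 0.41 / √(0.78 × 0.94) = 0.41 / √0.7332 = 0.41 / 0.8563 ≈ 0.48.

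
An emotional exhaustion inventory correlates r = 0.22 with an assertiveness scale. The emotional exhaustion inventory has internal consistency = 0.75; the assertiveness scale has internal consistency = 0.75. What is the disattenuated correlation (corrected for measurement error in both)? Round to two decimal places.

0.29

r_true = r_obs / √(r_xx · r_yy) = 0.22 / √(0.75 × 0.75) = 0.22 / √0.5625 = 0.22 / 0.7500 ≈ 0.29.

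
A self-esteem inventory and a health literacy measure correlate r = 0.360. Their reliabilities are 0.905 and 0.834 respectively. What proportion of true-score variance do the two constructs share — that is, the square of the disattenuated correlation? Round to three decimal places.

Disattenuated r = 0.360 / √(0.905 × 0.834) = 0.360 / 0.8688 = 0.4144.
Shared true-score variance = 0.4144² = 0.1717 ≈ 0.172.

0.172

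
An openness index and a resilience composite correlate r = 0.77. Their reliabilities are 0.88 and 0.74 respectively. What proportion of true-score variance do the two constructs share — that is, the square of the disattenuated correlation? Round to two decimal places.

Disattenuated r = 0.77 / √(0.88 × 0.74) = 0.77 / 0.8070 = 0.9542.
Shared true-score variance = 0.9542² = 0.9105 ≈ 0.91.

0.91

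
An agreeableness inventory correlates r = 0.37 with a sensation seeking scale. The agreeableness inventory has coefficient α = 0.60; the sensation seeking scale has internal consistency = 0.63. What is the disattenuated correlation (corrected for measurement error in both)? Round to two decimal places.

0.60

r_true = r_obs / √(r_xx · r_yy) = 0.37 / √(0.60 × 0.63) = 0.37 / √0.3780 = 0.37 / 0.6148 ≈ 0.60.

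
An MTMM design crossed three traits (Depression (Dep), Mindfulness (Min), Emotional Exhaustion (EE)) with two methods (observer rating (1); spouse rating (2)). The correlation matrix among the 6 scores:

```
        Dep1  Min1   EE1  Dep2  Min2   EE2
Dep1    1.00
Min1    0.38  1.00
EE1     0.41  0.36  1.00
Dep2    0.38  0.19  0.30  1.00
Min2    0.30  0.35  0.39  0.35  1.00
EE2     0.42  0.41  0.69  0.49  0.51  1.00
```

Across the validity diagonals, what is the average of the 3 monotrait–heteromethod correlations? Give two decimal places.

Convergent values: 0.38, 0.35, 0.69; mean = 1.42/3 = 0.47.

0.47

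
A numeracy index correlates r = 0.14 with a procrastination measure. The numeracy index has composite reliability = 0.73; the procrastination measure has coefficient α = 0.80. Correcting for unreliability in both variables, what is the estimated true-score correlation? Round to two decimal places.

r_true = r_obs / √(r_xx · r_yy) = 0.14 / √(0.73 × 0.80) = 0.14 / √0.5840 = 0.14 / 0.7642 ≈ 0.18.

0.18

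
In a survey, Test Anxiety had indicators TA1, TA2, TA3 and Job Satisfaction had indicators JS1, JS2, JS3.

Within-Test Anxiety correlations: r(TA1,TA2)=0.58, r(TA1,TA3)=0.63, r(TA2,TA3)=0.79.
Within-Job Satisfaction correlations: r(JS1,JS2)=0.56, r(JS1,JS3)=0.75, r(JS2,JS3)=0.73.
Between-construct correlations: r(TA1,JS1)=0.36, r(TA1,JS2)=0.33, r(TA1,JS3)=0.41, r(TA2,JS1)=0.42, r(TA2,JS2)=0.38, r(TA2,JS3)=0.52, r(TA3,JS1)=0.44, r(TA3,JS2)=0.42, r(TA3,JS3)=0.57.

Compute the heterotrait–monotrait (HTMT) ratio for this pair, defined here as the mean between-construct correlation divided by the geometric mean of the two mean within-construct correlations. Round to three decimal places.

0.635

Mean heterotrait r = 3.85/9 = 0.4278.
Mean within-TA = 2.00/3 = 0.6667; mean within-JS = 2.04/3 = 0.6800.
Geometric mean = √(0.6667 × 0.6800) = 0.6733.
HTMT = 0.4278 / 0.6733 = 0.635.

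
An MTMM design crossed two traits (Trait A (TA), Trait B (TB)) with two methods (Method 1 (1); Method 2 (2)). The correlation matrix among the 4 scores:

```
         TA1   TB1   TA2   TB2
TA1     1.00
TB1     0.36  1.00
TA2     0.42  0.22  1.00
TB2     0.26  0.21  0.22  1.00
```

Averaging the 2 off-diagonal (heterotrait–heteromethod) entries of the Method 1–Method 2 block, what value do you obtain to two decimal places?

0.24

HTHM values (method 1 × method 2): 0.26, 0.22; mean = 0.48/2 = 0.24.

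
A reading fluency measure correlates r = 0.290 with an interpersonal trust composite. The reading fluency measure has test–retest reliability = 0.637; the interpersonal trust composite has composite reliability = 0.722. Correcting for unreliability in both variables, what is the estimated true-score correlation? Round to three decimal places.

r_true = r_obs / √(r_xx · r_yy) = 0.290 / √(0.637 × 0.722) = 0.290 / √0.459914 = 0.290 / 0.6782 ≈ 0.428.

0.428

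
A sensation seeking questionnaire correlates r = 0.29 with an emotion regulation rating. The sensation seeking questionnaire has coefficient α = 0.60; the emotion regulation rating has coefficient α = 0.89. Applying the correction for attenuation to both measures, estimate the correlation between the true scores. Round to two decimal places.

r_true = r_obs / √(r_xx · r_yy) = 0.29 / √(0.60 × 0.89) = 0.29 / √0.5340 = 0.29 / 0.7308 ≈ 0.40.

0.40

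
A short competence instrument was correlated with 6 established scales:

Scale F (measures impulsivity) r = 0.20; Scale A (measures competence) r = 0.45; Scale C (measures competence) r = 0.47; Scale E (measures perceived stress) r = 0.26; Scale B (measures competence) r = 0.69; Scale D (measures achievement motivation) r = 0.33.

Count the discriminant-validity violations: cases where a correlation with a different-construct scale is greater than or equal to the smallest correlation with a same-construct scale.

0

Convergent (same construct = competence): Scale A, Scale C, Scale B.
Smallest convergent = 0.45. Discriminant values: 0.20, 0.26, 0.33; count ≥ 0.45 → 0.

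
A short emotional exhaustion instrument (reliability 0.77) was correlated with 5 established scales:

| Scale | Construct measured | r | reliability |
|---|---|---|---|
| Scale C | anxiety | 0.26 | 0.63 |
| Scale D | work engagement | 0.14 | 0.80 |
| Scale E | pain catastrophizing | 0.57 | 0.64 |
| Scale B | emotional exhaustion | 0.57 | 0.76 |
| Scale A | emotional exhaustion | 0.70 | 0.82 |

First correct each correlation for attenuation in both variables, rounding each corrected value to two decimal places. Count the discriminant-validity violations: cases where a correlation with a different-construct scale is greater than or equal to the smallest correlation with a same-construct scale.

1

Disattenuated r (r / √(r_scale · r_new)):
  Scale C (disc): 0.26 / √(0.63·0.77) = 0.37
  Scale D (disc): 0.14 / √(0.80·0.77) = 0.18
  Scale E (disc): 0.57 / √(0.64·0.77) = 0.81
  Scale B (conv): 0.57 / √(0.76·0.77) = 0.75
  Scale A (conv): 0.70 / √(0.82·0.77) = 0.88
Smallest convergent = 0.75. Discriminant values: 0.37, 0.18, 0.81; count ≥ 0.75 → 1.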